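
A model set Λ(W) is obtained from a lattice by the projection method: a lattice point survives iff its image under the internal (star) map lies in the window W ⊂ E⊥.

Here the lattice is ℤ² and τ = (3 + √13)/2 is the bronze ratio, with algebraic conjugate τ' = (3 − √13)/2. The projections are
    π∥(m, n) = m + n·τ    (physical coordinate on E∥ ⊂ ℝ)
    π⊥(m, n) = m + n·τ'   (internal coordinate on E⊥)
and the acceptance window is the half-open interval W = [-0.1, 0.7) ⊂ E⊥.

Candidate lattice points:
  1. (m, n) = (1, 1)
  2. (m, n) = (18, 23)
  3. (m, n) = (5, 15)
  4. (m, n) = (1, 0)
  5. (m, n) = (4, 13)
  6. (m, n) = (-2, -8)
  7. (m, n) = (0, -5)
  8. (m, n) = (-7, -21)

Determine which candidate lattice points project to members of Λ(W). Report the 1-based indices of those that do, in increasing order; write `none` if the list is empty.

τ' = (3−√13)/2 ≈ -0.3028.
candidate 1: (m,n)=(1,1) → π∥ = 1+1·τ ≈ 4.3028, π⊥ = 1+1·τ' ≈ 0.6972 ∈ [-0.1, 0.7) ⇒ IN Λ
candidate 2: (m,n)=(18,23) → π∥ = 18+23·τ ≈ 93.9638, π⊥ = 18+23·τ' ≈ 11.0362 ∉ [-0.1, 0.7) ⇒ out
candidate 3: (m,n)=(5,15) → π∥ = 5+15·τ ≈ 54.5416, π⊥ = 5+15·τ' ≈ 0.4584 ∈ [-0.1, 0.7) ⇒ IN Λ
candidate 4: (m,n)=(1,0) → π∥ = 1+0·τ ≈ 1.0000, π⊥ = 1+0·τ' ≈ 1.0000 ∉ [-0.1, 0.7) ⇒ out
candidate 5: (m,n)=(4,13) → π∥ = 4+13·τ ≈ 46.9361, π⊥ = 4+13·τ' ≈ 0.0639 ∈ [-0.1, 0.7) ⇒ IN Λ
candidate 6: (m,n)=(-2,-8) → π∥ = -2-8·τ ≈ -28.4222, π⊥ = -2-8·τ' ≈ 0.4222 ∈ [-0.1, 0.7) ⇒ IN Λ
candidate 7: (m,n)=(0,-5) → π∥ = 0-5·τ ≈ -16.5139, π⊥ = 0-5·τ' ≈ 1.5139 ∉ [-0.1, 0.7) ⇒ out
candidate 8: (m,n)=(-7,-21) → π∥ = -7-21·τ ≈ -76.3583, π⊥ = -7-21·τ' ≈ -0.6417 ∉ [-0.1, 0.7) ⇒ out

1, 3, 5, 6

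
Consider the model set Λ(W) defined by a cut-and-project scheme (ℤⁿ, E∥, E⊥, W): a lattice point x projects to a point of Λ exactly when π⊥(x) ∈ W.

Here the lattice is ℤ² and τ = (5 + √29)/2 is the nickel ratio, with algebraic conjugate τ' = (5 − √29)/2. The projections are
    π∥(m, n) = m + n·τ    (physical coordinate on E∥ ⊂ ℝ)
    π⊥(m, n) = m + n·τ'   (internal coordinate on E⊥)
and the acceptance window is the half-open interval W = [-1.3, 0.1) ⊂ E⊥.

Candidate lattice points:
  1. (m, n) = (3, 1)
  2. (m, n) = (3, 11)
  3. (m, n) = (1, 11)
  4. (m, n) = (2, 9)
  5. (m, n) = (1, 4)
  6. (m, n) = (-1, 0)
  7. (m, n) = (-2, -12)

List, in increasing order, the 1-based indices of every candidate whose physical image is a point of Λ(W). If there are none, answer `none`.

Numerically τ ≈ 5.19258 and τ' = −1/τ ≈ -0.19258.
[1] lift (3,1): star map gives 2.80742; window check -1.3 ≤ 2.80742 < 0.1 is false → out
[2] lift (3,11): star map gives 0.88159; window check -1.3 ≤ 0.88159 < 0.1 is false → out
[3] lift (1,11): star map gives -1.11841; window check -1.3 ≤ -1.11841 < 0.1 is true → IN Λ
[4] lift (2,9): star map gives 0.26676; window check -1.3 ≤ 0.26676 < 0.1 is false → out
[5] lift (1,4): star map gives 0.22967; window check -1.3 ≤ 0.22967 < 0.1 is false → out
[6] lift (-1,0): star map gives -1.00000; window check -1.3 ≤ -1.00000 < 0.1 is true → IN Λ
[7] lift (-2,-12): star map gives 0.31099; window check -1.3 ≤ 0.31099 < 0.1 is false → out

3, 6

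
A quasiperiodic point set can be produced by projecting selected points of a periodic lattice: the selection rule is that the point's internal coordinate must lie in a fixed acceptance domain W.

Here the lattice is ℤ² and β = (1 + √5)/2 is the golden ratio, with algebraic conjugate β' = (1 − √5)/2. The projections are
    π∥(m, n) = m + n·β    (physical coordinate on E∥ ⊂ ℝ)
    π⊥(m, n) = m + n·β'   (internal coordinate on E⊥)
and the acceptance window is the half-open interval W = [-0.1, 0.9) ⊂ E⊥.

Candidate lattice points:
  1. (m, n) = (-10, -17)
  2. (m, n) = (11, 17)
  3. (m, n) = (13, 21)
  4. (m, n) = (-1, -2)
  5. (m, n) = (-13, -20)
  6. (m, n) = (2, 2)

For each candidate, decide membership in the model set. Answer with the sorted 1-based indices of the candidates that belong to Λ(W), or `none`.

Numerically β ≈ 1.618034 and β' = −1/β ≈ -0.618034.
candidate 1: (m,n)=(-10,-17) → π∥ = -10-17·β ≈ -37.506578, π⊥ = -10-17·β' ≈ 0.506578 ∈ [-0.1, 0.9) ⇒ IN Λ
candidate 2: (m,n)=(11,17) → π∥ = 11+17·β ≈ 38.506578, π⊥ = 11+17·β' ≈ 0.493422 ∈ [-0.1, 0.9) ⇒ IN Λ
candidate 3: (m,n)=(13,21) → π∥ = 13+21·β ≈ 46.978714, π⊥ = 13+21·β' ≈ 0.021286 ∈ [-0.1, 0.9) ⇒ IN Λ
candidate 4: (m,n)=(-1,-2) → π∥ = -1-2·β ≈ -4.236068, π⊥ = -1-2·β' ≈ 0.236068 ∈ [-0.1, 0.9) ⇒ IN Λ
candidate 5: (m,n)=(-13,-20) → π∥ = -13-20·β ≈ -45.360680, π⊥ = -13-20·β' ≈ -0.639320 ∉ [-0.1, 0.9) ⇒ out
candidate 6: (m,n)=(2,2) → π∥ = 2+2·β ≈ 5.236068, π⊥ = 2+2·β' ≈ 0.763932 ∈ [-0.1, 0.9) ⇒ IN Λ

1, 2, 3, 4, 6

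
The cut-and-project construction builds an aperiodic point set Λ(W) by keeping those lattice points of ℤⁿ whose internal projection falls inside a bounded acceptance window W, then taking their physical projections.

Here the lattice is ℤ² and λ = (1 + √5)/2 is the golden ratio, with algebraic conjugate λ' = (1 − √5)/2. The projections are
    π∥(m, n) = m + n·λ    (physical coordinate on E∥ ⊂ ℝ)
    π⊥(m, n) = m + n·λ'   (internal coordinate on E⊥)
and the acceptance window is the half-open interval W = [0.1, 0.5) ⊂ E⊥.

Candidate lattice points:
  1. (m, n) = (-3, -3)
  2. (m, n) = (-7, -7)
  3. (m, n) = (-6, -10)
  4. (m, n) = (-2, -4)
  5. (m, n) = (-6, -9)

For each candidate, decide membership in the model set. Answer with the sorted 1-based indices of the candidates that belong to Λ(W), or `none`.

3, 4

Compute λ' = (1−√5)/2 = -0.6180, so π⊥(m,n) = m -0.6180·n.
#1 (-3,-3): internal coord -3 + (-3)·λ' = -1.1459; -1.1459 ∉ [0.1, 0.5) → out
#2 (-7,-7): internal coord -7 + (-7)·λ' = -2.6738; -2.6738 ∉ [0.1, 0.5) → out
#3 (-6,-10): internal coord -6 + (-10)·λ' = +0.1803; +0.1803 ∈ [0.1, 0.5) → IN Λ
#4 (-2,-4): internal coord -2 + (-4)·λ' = +0.4721; +0.4721 ∈ [0.1, 0.5) → IN Λ
#5 (-6,-9): internal coord -6 + (-9)·λ' = -0.4377; -0.4377 ∉ [0.1, 0.5) → out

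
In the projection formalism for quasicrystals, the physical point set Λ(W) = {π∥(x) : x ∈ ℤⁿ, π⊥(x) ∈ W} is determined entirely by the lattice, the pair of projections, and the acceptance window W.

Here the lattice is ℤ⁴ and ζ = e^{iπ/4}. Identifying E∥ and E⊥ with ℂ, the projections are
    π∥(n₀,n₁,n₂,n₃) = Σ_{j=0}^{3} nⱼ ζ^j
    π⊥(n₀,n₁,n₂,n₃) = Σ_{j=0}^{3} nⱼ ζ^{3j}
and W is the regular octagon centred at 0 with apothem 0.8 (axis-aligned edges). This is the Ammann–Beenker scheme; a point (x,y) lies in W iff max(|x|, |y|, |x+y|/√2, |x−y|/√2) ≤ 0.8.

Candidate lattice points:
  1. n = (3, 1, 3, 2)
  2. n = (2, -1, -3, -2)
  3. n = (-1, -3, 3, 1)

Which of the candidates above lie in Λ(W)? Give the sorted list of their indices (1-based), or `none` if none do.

π⊥(n) = n₀ + n₁ζ³ + n₂ζ⁶ + n₃ζ⁹ where ζ = e^{iπ/4}.
#1 (3, 1, 3, 2): internal (3.70711, -0.87868); octagon support 3.70711 vs apothem 0.8 → ∉ W
#2 (2, -1, -3, -2): internal (1.29289, 0.87868); octagon support 1.53553 vs apothem 0.8 → ∉ W
#3 (-1, -3, 3, 1): internal (1.82843, -4.41421); octagon support 4.41421 vs apothem 0.8 → ∉ W

none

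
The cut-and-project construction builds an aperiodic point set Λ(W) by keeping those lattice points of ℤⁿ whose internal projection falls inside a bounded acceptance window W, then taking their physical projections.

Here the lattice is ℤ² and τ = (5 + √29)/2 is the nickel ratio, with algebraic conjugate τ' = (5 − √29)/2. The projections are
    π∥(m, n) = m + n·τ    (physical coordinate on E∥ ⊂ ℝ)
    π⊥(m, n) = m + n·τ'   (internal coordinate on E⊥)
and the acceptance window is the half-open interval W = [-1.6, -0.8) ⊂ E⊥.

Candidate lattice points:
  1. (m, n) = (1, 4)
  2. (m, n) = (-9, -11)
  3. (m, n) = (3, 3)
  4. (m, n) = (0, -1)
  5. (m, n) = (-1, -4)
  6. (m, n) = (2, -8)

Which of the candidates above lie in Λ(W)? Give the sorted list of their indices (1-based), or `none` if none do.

none

τ' = (5−√29)/2 ≈ -0.19258.
#1 (1,4): internal coord 1 + (4)·τ' = +0.22967; +0.22967 ∉ [-1.6, -0.8) → out
#2 (-9,-11): internal coord -9 + (-11)·τ' = -6.88159; -6.88159 ∉ [-1.6, -0.8) → out
#3 (3,3): internal coord 3 + (3)·τ' = +2.42225; +2.42225 ∉ [-1.6, -0.8) → out
#4 (0,-1): internal coord 0 + (-1)·τ' = +0.19258; +0.19258 ∉ [-1.6, -0.8) → out
#5 (-1,-4): internal coord -1 + (-4)·τ' = -0.22967; -0.22967 ∉ [-1.6, -0.8) → out
#6 (2,-8): internal coord 2 + (-8)·τ' = +3.54066; +3.54066 ∉ [-1.6, -0.8) → out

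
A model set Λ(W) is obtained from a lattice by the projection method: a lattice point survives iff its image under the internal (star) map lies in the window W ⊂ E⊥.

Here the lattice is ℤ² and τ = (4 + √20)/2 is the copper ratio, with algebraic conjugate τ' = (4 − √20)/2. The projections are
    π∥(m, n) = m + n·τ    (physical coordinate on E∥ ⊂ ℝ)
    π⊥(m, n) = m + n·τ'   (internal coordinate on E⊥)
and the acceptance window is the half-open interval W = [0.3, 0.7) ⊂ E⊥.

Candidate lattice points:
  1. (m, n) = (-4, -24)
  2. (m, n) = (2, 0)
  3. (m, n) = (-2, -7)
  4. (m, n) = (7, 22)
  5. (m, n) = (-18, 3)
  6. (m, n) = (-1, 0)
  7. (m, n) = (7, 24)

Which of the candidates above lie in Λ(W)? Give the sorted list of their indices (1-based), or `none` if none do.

none

τ' = (4−√20)/2 ≈ -0.23607.
#1 (-4,-24): internal coord -4 + (-24)·τ' = +1.66563; +1.66563 ∉ [0.3, 0.7) → out
#2 (2,0): internal coord 2 + (0)·τ' = +2.00000; +2.00000 ∉ [0.3, 0.7) → out
#3 (-2,-7): internal coord -2 + (-7)·τ' = -0.34752; -0.34752 ∉ [0.3, 0.7) → out
#4 (7,22): internal coord 7 + (22)·τ' = +1.80650; +1.80650 ∉ [0.3, 0.7) → out
#5 (-18,3): internal coord -18 + (3)·τ' = -18.70820; -18.70820 ∉ [0.3, 0.7) → out
#6 (-1,0): internal coord -1 + (0)·τ' = -1.00000; -1.00000 ∉ [0.3, 0.7) → out
#7 (7,24): internal coord 7 + (24)·τ' = +1.33437; +1.33437 ∉ [0.3, 0.7) → out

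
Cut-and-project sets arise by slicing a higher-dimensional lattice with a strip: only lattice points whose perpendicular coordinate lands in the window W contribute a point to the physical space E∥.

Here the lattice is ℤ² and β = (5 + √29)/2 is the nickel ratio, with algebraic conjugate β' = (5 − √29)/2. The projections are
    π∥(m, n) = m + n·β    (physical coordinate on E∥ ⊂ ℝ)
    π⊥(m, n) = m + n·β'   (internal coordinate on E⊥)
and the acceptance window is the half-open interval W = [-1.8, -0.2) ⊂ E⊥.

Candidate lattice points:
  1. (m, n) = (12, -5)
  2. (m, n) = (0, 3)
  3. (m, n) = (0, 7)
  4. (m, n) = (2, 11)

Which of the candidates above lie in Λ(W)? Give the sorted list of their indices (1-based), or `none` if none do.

2, 3

β' = (5−√29)/2 ≈ -0.19258.
candidate 1: (m,n)=(12,-5) → π∥ = 12-5·β ≈ -13.96291, π⊥ = 12-5·β' ≈ 12.96291 ∉ [-1.8, -0.2) ⇒ out
candidate 2: (m,n)=(0,3) → π∥ = 0+3·β ≈ 15.57775, π⊥ = 0+3·β' ≈ -0.57775 ∈ [-1.8, -0.2) ⇒ IN Λ
candidate 3: (m,n)=(0,7) → π∥ = 0+7·β ≈ 36.34808, π⊥ = 0+7·β' ≈ -1.34808 ∈ [-1.8, -0.2) ⇒ IN Λ
candidate 4: (m,n)=(2,11) → π∥ = 2+11·β ≈ 59.11841, π⊥ = 2+11·β' ≈ -0.11841 ∉ [-1.8, -0.2) ⇒ out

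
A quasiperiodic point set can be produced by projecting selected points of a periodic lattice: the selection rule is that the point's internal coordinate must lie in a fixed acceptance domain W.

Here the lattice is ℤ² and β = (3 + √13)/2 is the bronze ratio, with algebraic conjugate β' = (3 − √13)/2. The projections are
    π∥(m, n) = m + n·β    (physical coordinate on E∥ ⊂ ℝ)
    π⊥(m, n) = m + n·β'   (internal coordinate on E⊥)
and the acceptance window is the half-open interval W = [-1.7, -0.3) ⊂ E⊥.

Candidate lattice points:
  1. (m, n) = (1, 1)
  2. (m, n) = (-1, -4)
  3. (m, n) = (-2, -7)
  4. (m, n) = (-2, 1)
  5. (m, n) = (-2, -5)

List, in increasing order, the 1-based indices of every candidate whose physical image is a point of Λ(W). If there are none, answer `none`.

Numerically β ≈ 3.30278 and β' = −1/β ≈ -0.30278.
#1 (1,1): internal coord 1 + (1)·β' = +0.69722; +0.69722 ∉ [-1.7, -0.3) → out
#2 (-1,-4): internal coord -1 + (-4)·β' = +0.21110; +0.21110 ∉ [-1.7, -0.3) → out
#3 (-2,-7): internal coord -2 + (-7)·β' = +0.11943; +0.11943 ∉ [-1.7, -0.3) → out
#4 (-2,1): internal coord -2 + (1)·β' = -2.30278; -2.30278 ∉ [-1.7, -0.3) → out
#5 (-2,-5): internal coord -2 + (-5)·β' = -0.48612; -0.48612 ∈ [-1.7, -0.3) → IN Λ

5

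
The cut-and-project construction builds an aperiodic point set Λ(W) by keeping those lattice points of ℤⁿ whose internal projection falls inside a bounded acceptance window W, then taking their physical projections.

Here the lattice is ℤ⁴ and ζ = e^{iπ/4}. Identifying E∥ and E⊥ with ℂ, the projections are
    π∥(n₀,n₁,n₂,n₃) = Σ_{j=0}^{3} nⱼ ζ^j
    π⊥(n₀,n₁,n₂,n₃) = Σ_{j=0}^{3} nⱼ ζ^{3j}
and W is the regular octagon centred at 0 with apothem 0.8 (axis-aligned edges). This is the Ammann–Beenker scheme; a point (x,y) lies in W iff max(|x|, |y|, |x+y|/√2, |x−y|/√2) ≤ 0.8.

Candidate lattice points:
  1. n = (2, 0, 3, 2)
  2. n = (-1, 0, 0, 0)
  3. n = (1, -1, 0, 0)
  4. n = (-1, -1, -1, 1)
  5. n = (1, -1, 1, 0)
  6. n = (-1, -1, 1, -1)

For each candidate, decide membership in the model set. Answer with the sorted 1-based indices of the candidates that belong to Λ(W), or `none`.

With ζ = e^{iπ/4} the internal vectors are ζ^0,ζ^3,ζ^6,ζ^9.
#1 (2, 0, 3, 2): internal (3.4142, -1.5858); octagon support 3.5355 vs apothem 0.8 → ∉ W
#2 (-1, 0, 0, 0): internal (-1.0000, 0.0000); octagon support 1.0000 vs apothem 0.8 → ∉ W
#3 (1, -1, 0, 0): internal (1.7071, -0.7071); octagon support 1.7071 vs apothem 0.8 → ∉ W
#4 (-1, -1, -1, 1): internal (0.4142, 1.0000); octagon support 1.0000 vs apothem 0.8 → ∉ W
#5 (1, -1, 1, 0): internal (1.7071, -1.7071); octagon support 2.4142 vs apothem 0.8 → ∉ W
#6 (-1, -1, 1, -1): internal (-1.0000, -2.4142); octagon support 2.4142 vs apothem 0.8 → ∉ W

none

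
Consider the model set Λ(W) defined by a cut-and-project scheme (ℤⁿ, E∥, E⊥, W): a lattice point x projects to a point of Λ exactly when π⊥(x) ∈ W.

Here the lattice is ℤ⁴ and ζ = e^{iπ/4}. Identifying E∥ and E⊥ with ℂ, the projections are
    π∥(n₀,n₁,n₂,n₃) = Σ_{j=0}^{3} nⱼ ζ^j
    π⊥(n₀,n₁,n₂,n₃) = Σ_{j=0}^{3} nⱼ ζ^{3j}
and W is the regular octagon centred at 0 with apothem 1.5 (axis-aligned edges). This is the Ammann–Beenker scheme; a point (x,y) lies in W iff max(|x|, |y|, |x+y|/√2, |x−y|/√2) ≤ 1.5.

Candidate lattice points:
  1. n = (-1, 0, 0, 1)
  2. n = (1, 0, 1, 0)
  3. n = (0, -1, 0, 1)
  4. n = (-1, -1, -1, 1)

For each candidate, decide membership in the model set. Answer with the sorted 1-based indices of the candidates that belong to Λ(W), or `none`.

1, 2, 3, 4

Internal map: ζ^{3j} for j=0..3 gives (1,0), (−√2/2,√2/2), (0,−1), (√2/2,√2/2).
#1 (-1, 0, 0, 1): internal (-0.2929, 0.7071); octagon support 0.7071 vs apothem 1.5 → ∈ W
#2 (1, 0, 1, 0): internal (1.0000, -1.0000); octagon support 1.4142 vs apothem 1.5 → ∈ W
#3 (0, -1, 0, 1): internal (1.4142, 0.0000); octagon support 1.4142 vs apothem 1.5 → ∈ W
#4 (-1, -1, -1, 1): internal (0.4142, 1.0000); octagon support 1.0000 vs apothem 1.5 → ∈ W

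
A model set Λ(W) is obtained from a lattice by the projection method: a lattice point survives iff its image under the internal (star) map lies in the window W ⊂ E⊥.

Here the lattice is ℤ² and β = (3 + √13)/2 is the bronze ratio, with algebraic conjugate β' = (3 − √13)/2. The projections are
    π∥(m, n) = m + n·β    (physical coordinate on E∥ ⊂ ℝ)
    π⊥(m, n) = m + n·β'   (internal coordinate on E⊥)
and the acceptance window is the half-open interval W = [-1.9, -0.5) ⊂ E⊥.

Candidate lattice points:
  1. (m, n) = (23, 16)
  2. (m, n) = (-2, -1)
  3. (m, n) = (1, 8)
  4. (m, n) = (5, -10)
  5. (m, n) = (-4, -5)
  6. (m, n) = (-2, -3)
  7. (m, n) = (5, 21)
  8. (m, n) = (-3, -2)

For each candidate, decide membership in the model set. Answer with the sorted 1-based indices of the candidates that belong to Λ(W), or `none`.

2, 3, 6, 7

Compute β' = (3−√13)/2 = -0.302776, so π⊥(m,n) = m -0.302776·n.
#1 (23,16): internal coord 23 + (16)·β' = +18.155590; +18.155590 ∉ [-1.9, -0.5) → out
#2 (-2,-1): internal coord -2 + (-1)·β' = -1.697224; -1.697224 ∈ [-1.9, -0.5) → IN Λ
#3 (1,8): internal coord 1 + (8)·β' = -1.422205; -1.422205 ∈ [-1.9, -0.5) → IN Λ
#4 (5,-10): internal coord 5 + (-10)·β' = +8.027756; +8.027756 ∉ [-1.9, -0.5) → out
#5 (-4,-5): internal coord -4 + (-5)·β' = -2.486122; -2.486122 ∉ [-1.9, -0.5) → out
#6 (-2,-3): internal coord -2 + (-3)·β' = -1.091673; -1.091673 ∈ [-1.9, -0.5) → IN Λ
#7 (5,21): internal coord 5 + (21)·β' = -1.358288; -1.358288 ∈ [-1.9, -0.5) → IN Λ
#8 (-3,-2): internal coord -3 + (-2)·β' = -2.394449; -2.394449 ∉ [-1.9, -0.5) → out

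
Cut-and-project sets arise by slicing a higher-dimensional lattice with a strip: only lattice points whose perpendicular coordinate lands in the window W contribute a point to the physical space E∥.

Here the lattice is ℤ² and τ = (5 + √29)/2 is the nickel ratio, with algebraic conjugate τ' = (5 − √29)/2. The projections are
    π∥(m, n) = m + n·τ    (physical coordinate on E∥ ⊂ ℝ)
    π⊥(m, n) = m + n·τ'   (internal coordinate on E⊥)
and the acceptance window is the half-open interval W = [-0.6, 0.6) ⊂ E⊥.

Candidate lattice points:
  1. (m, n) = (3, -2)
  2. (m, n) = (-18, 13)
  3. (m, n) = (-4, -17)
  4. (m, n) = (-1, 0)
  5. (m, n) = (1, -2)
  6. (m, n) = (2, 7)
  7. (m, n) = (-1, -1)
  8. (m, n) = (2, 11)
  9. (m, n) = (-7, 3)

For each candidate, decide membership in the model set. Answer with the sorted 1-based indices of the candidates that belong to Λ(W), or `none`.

Numerically τ ≈ 5.19258 and τ' = −1/τ ≈ -0.19258.
candidate 1: (m,n)=(3,-2) → π∥ = 3-2·τ ≈ -7.38516, π⊥ = 3-2·τ' ≈ 3.38516 ∉ [-0.6, 0.6) ⇒ out
candidate 2: (m,n)=(-18,13) → π∥ = -18+13·τ ≈ 49.50357, π⊥ = -18+13·τ' ≈ -20.50357 ∉ [-0.6, 0.6) ⇒ out
candidate 3: (m,n)=(-4,-17) → π∥ = -4-17·τ ≈ -92.27390, π⊥ = -4-17·τ' ≈ -0.72610 ∉ [-0.6, 0.6) ⇒ out
candidate 4: (m,n)=(-1,0) → π∥ = -1+0·τ ≈ -1.00000, π⊥ = -1+0·τ' ≈ -1.00000 ∉ [-0.6, 0.6) ⇒ out
candidate 5: (m,n)=(1,-2) → π∥ = 1-2·τ ≈ -9.38516, π⊥ = 1-2·τ' ≈ 1.38516 ∉ [-0.6, 0.6) ⇒ out
candidate 6: (m,n)=(2,7) → π∥ = 2+7·τ ≈ 38.34808, π⊥ = 2+7·τ' ≈ 0.65192 ∉ [-0.6, 0.6) ⇒ out
candidate 7: (m,n)=(-1,-1) → π∥ = -1-1·τ ≈ -6.19258, π⊥ = -1-1·τ' ≈ -0.80742 ∉ [-0.6, 0.6) ⇒ out
candidate 8: (m,n)=(2,11) → π∥ = 2+11·τ ≈ 59.11841, π⊥ = 2+11·τ' ≈ -0.11841 ∈ [-0.6, 0.6) ⇒ IN Λ
candidate 9: (m,n)=(-7,3) → π∥ = -7+3·τ ≈ 8.57775, π⊥ = -7+3·τ' ≈ -7.57775 ∉ [-0.6, 0.6) ⇒ out

8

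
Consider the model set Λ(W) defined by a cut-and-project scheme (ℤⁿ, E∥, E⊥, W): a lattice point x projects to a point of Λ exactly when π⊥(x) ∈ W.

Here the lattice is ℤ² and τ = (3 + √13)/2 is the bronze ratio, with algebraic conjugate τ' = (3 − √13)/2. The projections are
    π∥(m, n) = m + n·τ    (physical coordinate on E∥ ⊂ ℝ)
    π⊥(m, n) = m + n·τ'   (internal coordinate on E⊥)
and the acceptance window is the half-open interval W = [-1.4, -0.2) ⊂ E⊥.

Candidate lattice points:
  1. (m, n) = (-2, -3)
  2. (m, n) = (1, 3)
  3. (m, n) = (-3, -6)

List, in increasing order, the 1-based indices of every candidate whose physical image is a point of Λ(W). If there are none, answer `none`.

Numerically τ ≈ 3.30278 and τ' = −1/τ ≈ -0.30278.
candidate 1: (m,n)=(-2,-3) → π∥ = -2-3·τ ≈ -11.90833, π⊥ = -2-3·τ' ≈ -1.09167 ∈ [-1.4, -0.2) ⇒ IN Λ
candidate 2: (m,n)=(1,3) → π∥ = 1+3·τ ≈ 10.90833, π⊥ = 1+3·τ' ≈ 0.09167 ∉ [-1.4, -0.2) ⇒ out
candidate 3: (m,n)=(-3,-6) → π∥ = -3-6·τ ≈ -22.81665, π⊥ = -3-6·τ' ≈ -1.18335 ∈ [-1.4, -0.2) ⇒ IN Λ

1, 3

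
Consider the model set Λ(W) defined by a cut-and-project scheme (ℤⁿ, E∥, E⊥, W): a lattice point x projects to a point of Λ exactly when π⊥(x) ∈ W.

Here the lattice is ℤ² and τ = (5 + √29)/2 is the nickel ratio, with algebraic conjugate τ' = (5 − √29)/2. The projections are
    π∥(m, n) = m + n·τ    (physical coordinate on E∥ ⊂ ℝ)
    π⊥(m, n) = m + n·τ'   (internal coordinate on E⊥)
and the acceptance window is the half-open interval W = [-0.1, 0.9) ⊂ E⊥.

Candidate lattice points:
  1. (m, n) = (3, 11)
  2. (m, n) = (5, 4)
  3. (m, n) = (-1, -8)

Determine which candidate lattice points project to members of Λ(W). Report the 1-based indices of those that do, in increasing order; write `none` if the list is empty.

τ' = (5−√29)/2 ≈ -0.19258.
#1 (3,11): internal coord 3 + (11)·τ' = +0.88159; +0.88159 ∈ [-0.1, 0.9) → IN Λ
#2 (5,4): internal coord 5 + (4)·τ' = +4.22967; +4.22967 ∉ [-0.1, 0.9) → out
#3 (-1,-8): internal coord -1 + (-8)·τ' = +0.54066; +0.54066 ∈ [-0.1, 0.9) → IN Λ

1, 3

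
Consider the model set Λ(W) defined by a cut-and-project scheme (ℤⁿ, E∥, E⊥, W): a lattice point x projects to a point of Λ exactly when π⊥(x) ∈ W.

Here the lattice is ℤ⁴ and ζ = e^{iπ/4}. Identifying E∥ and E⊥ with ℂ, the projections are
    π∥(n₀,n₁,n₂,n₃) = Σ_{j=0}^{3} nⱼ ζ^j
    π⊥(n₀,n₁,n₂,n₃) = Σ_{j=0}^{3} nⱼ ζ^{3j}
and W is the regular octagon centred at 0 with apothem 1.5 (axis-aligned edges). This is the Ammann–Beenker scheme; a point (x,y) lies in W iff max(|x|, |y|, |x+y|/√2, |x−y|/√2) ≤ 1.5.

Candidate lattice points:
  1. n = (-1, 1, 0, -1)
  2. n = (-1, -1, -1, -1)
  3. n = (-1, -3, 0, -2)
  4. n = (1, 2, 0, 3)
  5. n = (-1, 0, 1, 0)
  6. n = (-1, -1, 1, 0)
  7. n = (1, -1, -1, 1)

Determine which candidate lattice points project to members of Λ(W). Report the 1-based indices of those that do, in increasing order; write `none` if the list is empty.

2, 5

π⊥(n) = n₀ + n₁ζ³ + n₂ζ⁶ + n₃ζ⁹ where ζ = e^{iπ/4}.
#1 (-1, 1, 0, -1): internal (-2.4142, 0.0000); octagon support 2.4142 vs apothem 1.5 → ∉ W
#2 (-1, -1, -1, -1): internal (-1.0000, -0.4142); octagon support 1.0000 vs apothem 1.5 → ∈ W
#3 (-1, -3, 0, -2): internal (-0.2929, -3.5355); octagon support 3.5355 vs apothem 1.5 → ∉ W
#4 (1, 2, 0, 3): internal (1.7071, 3.5355); octagon support 3.7071 vs apothem 1.5 → ∉ W
#5 (-1, 0, 1, 0): internal (-1.0000, -1.0000); octagon support 1.4142 vs apothem 1.5 → ∈ W
#6 (-1, -1, 1, 0): internal (-0.2929, -1.7071); octagon support 1.7071 vs apothem 1.5 → ∉ W
#7 (1, -1, -1, 1): internal (2.4142, 1.0000); octagon support 2.4142 vs apothem 1.5 → ∉ W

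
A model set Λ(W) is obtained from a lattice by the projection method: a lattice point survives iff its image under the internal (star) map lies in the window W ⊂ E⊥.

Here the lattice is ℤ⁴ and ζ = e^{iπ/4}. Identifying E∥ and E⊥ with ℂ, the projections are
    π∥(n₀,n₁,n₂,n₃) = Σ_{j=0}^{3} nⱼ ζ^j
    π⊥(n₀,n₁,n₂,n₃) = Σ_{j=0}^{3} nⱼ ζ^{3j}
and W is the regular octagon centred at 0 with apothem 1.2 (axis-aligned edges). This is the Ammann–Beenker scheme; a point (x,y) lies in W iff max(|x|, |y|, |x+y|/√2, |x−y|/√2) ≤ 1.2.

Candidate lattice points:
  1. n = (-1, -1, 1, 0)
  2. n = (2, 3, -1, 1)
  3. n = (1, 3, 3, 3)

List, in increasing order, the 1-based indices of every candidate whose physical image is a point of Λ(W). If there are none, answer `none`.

Internal map: ζ^{3j} for j=0..3 gives (1,0), (−√2/2,√2/2), (0,−1), (√2/2,√2/2).
#1 (-1, -1, 1, 0): internal (-0.2929, -1.7071); octagon support 1.7071 vs apothem 1.2 → ∉ W
#2 (2, 3, -1, 1): internal (0.5858, 3.8284); octagon support 3.8284 vs apothem 1.2 → ∉ W
#3 (1, 3, 3, 3): internal (1.0000, 1.2426); octagon support 1.5858 vs apothem 1.2 → ∉ W

none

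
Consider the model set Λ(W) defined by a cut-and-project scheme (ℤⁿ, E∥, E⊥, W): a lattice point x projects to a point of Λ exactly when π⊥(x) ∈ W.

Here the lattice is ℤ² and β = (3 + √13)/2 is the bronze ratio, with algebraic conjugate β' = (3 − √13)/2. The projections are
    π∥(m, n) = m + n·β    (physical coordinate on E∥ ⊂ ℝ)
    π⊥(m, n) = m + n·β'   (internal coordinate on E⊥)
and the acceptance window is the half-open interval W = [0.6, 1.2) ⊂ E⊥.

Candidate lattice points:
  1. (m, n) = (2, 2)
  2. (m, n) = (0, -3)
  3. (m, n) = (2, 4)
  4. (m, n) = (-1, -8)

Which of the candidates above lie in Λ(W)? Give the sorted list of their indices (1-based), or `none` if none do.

2, 3

β' = (3−√13)/2 ≈ -0.30278.
[1] lift (2,2): star map gives 1.39445; window check 0.6 ≤ 1.39445 < 1.2 is false → out
[2] lift (0,-3): star map gives 0.90833; window check 0.6 ≤ 0.90833 < 1.2 is true → IN Λ
[3] lift (2,4): star map gives 0.78890; window check 0.6 ≤ 0.78890 < 1.2 is true → IN Λ
[4] lift (-1,-8): star map gives 1.42221; window check 0.6 ≤ 1.42221 < 1.2 is false → out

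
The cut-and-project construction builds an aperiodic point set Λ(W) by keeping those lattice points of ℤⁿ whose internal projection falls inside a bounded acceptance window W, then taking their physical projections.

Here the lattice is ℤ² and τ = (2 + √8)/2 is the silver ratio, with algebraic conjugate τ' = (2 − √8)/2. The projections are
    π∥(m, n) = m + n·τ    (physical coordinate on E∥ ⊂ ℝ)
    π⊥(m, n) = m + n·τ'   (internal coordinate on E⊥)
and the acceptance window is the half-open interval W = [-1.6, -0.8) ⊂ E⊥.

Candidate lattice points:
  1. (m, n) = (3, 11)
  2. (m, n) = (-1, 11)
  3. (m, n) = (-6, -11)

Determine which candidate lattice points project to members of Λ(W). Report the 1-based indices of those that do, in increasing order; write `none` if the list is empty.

1, 3

Numerically τ ≈ 2.4142 and τ' = −1/τ ≈ -0.4142.
candidate 1: (m,n)=(3,11) → π∥ = 3+11·τ ≈ 29.5563, π⊥ = 3+11·τ' ≈ -1.5563 ∈ [-1.6, -0.8) ⇒ IN Λ
candidate 2: (m,n)=(-1,11) → π∥ = -1+11·τ ≈ 25.5563, π⊥ = -1+11·τ' ≈ -5.5563 ∉ [-1.6, -0.8) ⇒ out
candidate 3: (m,n)=(-6,-11) → π∥ = -6-11·τ ≈ -32.5563, π⊥ = -6-11·τ' ≈ -1.4437 ∈ [-1.6, -0.8) ⇒ IN Λ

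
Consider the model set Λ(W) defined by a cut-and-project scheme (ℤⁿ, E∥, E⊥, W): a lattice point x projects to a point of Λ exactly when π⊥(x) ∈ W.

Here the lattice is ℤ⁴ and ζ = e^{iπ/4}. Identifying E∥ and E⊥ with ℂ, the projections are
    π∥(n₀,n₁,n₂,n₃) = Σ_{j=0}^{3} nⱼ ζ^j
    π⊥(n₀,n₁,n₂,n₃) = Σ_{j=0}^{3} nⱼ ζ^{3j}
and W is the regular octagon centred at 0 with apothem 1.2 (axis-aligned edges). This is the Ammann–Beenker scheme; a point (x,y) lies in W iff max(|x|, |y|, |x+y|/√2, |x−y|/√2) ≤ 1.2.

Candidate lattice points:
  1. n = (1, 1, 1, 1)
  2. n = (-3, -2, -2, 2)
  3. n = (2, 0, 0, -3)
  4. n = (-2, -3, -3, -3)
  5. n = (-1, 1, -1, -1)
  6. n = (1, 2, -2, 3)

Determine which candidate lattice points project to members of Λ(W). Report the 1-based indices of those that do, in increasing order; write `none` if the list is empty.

1

π⊥(n) = n₀ + n₁ζ³ + n₂ζ⁶ + n₃ζ⁹ where ζ = e^{iπ/4}.
candidate 1: n = (1, 1, 1, 1) → π⊥ ≈ (+1.00000, +0.41421); max(|x|,|y|,|x±y|/√2) = 1.00000 ≤ 1.2 ⇒ ∈ W
candidate 2: n = (-3, -2, -2, 2) → π⊥ ≈ (-0.17157, +2.00000); max(|x|,|y|,|x±y|/√2) = 2.00000 > 1.2 ⇒ ∉ W
candidate 3: n = (2, 0, 0, -3) → π⊥ ≈ (-0.12132, -2.12132); max(|x|,|y|,|x±y|/√2) = 2.12132 > 1.2 ⇒ ∉ W
candidate 4: n = (-2, -3, -3, -3) → π⊥ ≈ (-2.00000, -1.24264); max(|x|,|y|,|x±y|/√2) = 2.29289 > 1.2 ⇒ ∉ W
candidate 5: n = (-1, 1, -1, -1) → π⊥ ≈ (-2.41421, +1.00000); max(|x|,|y|,|x±y|/√2) = 2.41421 > 1.2 ⇒ ∉ W
candidate 6: n = (1, 2, -2, 3) → π⊥ ≈ (+1.70711, +5.53553); max(|x|,|y|,|x±y|/√2) = 5.53553 > 1.2 ⇒ ∉ W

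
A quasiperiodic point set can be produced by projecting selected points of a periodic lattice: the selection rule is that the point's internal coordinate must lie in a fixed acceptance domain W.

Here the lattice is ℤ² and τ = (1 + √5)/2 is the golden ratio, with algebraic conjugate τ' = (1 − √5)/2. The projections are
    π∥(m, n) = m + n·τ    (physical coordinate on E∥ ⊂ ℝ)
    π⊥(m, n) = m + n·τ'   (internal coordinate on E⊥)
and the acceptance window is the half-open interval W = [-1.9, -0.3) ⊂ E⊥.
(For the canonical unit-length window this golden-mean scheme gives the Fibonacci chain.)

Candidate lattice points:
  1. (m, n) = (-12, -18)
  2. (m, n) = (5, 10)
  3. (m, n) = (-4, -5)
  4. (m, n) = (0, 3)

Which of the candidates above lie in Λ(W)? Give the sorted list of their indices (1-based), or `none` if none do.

τ' = (1−√5)/2 ≈ -0.61803.
#1 (-12,-18): internal coord -12 + (-18)·τ' = -0.87539; -0.87539 ∈ [-1.9, -0.3) → IN Λ
#2 (5,10): internal coord 5 + (10)·τ' = -1.18034; -1.18034 ∈ [-1.9, -0.3) → IN Λ
#3 (-4,-5): internal coord -4 + (-5)·τ' = -0.90983; -0.90983 ∈ [-1.9, -0.3) → IN Λ
#4 (0,3): internal coord 0 + (3)·τ' = -1.85410; -1.85410 ∈ [-1.9, -0.3) → IN Λ

1, 2, 3, 4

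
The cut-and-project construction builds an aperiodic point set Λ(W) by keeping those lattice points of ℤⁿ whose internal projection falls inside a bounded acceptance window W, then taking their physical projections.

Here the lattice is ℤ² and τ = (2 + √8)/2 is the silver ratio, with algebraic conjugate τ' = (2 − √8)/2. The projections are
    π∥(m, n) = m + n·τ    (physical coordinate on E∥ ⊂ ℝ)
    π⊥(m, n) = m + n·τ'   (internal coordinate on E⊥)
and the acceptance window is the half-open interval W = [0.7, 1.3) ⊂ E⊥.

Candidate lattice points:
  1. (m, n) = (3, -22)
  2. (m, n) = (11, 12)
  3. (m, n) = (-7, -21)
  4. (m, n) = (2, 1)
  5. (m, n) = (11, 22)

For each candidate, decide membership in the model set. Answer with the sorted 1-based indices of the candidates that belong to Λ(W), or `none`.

none

Numerically τ ≈ 2.41421 and τ' = −1/τ ≈ -0.41421.
candidate 1: (m,n)=(3,-22) → π∥ = 3-22·τ ≈ -50.11270, π⊥ = 3-22·τ' ≈ 12.11270 ∉ [0.7, 1.3) ⇒ out
candidate 2: (m,n)=(11,12) → π∥ = 11+12·τ ≈ 39.97056, π⊥ = 11+12·τ' ≈ 6.02944 ∉ [0.7, 1.3) ⇒ out
candidate 3: (m,n)=(-7,-21) → π∥ = -7-21·τ ≈ -57.69848, π⊥ = -7-21·τ' ≈ 1.69848 ∉ [0.7, 1.3) ⇒ out
candidate 4: (m,n)=(2,1) → π∥ = 2+1·τ ≈ 4.41421, π⊥ = 2+1·τ' ≈ 1.58579 ∉ [0.7, 1.3) ⇒ out
candidate 5: (m,n)=(11,22) → π∥ = 11+22·τ ≈ 64.11270, π⊥ = 11+22·τ' ≈ 1.88730 ∉ [0.7, 1.3) ⇒ out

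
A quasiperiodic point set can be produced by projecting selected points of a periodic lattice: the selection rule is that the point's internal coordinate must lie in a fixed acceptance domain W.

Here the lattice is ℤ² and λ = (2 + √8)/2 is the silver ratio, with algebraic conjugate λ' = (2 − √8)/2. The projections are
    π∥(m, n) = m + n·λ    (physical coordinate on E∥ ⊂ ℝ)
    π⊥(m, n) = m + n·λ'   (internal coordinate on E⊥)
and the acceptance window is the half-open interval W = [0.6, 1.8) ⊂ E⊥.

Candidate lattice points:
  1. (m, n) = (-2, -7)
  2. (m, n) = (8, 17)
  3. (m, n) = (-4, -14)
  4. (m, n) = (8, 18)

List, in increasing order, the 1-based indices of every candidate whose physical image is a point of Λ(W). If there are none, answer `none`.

1, 2, 3

Numerically λ ≈ 2.4142 and λ' = −1/λ ≈ -0.4142.
[1] lift (-2,-7): star map gives 0.8995; window check 0.6 ≤ 0.8995 < 1.8 is true → IN Λ
[2] lift (8,17): star map gives 0.9584; window check 0.6 ≤ 0.9584 < 1.8 is true → IN Λ
[3] lift (-4,-14): star map gives 1.7990; window check 0.6 ≤ 1.7990 < 1.8 is true → IN Λ
[4] lift (8,18): star map gives 0.5442; window check 0.6 ≤ 0.5442 < 1.8 is false → out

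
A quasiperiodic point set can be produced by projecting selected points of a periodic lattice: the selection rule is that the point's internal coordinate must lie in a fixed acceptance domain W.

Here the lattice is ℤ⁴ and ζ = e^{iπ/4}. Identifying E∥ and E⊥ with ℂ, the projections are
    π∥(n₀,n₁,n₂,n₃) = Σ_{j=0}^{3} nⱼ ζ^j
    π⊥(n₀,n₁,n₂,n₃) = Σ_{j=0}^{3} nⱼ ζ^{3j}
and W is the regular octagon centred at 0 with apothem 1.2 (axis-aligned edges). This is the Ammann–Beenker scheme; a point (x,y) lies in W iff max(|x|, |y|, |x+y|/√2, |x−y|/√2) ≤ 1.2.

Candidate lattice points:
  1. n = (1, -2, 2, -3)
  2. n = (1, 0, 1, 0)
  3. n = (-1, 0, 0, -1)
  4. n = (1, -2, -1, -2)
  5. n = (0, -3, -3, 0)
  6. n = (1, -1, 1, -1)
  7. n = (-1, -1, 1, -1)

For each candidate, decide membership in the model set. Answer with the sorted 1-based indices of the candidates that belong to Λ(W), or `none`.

none

π⊥(n) = n₀ + n₁ζ³ + n₂ζ⁶ + n₃ζ⁹ where ζ = e^{iπ/4}.
candidate 1: n = (1, -2, 2, -3) → π⊥ ≈ (+0.29289, -5.53553); max(|x|,|y|,|x±y|/√2) = 5.53553 > 1.2 ⇒ ∉ W
candidate 2: n = (1, 0, 1, 0) → π⊥ ≈ (+1.00000, -1.00000); max(|x|,|y|,|x±y|/√2) = 1.41421 > 1.2 ⇒ ∉ W
candidate 3: n = (-1, 0, 0, -1) → π⊥ ≈ (-1.70711, -0.70711); max(|x|,|y|,|x±y|/√2) = 1.70711 > 1.2 ⇒ ∉ W
candidate 4: n = (1, -2, -1, -2) → π⊥ ≈ (+1.00000, -1.82843); max(|x|,|y|,|x±y|/√2) = 2.00000 > 1.2 ⇒ ∉ W
candidate 5: n = (0, -3, -3, 0) → π⊥ ≈ (+2.12132, +0.87868); max(|x|,|y|,|x±y|/√2) = 2.12132 > 1.2 ⇒ ∉ W
candidate 6: n = (1, -1, 1, -1) → π⊥ ≈ (+1.00000, -2.41421); max(|x|,|y|,|x±y|/√2) = 2.41421 > 1.2 ⇒ ∉ W
candidate 7: n = (-1, -1, 1, -1) → π⊥ ≈ (-1.00000, -2.41421); max(|x|,|y|,|x±y|/√2) = 2.41421 > 1.2 ⇒ ∉ W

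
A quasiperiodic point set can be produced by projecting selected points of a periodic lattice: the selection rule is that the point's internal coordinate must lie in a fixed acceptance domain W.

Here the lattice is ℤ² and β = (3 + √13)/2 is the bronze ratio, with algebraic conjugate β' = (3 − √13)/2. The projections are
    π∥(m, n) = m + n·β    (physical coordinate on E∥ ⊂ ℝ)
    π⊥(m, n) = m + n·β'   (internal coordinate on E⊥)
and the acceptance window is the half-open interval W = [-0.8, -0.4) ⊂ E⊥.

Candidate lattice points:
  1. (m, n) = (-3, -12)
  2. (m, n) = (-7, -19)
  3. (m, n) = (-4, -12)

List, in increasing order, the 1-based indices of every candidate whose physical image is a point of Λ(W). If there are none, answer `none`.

β' = (3−√13)/2 ≈ -0.30278.
[1] lift (-3,-12): star map gives 0.63331; window check -0.8 ≤ 0.63331 < -0.4 is false → out
[2] lift (-7,-19): star map gives -1.24726; window check -0.8 ≤ -1.24726 < -0.4 is false → out
[3] lift (-4,-12): star map gives -0.36669; window check -0.8 ≤ -0.36669 < -0.4 is false → out

none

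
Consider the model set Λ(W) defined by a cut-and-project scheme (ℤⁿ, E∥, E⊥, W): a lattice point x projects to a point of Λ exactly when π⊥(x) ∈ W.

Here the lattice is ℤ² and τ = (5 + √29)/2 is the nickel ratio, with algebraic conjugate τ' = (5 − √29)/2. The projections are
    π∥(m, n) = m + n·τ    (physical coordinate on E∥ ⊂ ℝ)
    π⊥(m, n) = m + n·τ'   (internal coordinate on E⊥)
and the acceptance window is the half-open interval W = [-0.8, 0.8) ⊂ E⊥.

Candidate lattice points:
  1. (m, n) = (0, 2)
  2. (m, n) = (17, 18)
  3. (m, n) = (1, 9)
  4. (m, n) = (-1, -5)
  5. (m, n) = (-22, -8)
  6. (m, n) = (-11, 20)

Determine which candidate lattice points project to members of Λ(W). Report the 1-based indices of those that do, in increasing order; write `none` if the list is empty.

Compute τ' = (5−√29)/2 = -0.1926, so π⊥(m,n) = m -0.1926·n.
[1] lift (0,2): star map gives -0.3852; window check -0.8 ≤ -0.3852 < 0.8 is true → IN Λ
[2] lift (17,18): star map gives 13.5335; window check -0.8 ≤ 13.5335 < 0.8 is false → out
[3] lift (1,9): star map gives -0.7332; window check -0.8 ≤ -0.7332 < 0.8 is true → IN Λ
[4] lift (-1,-5): star map gives -0.0371; window check -0.8 ≤ -0.0371 < 0.8 is true → IN Λ
[5] lift (-22,-8): star map gives -20.4593; window check -0.8 ≤ -20.4593 < 0.8 is false → out
[6] lift (-11,20): star map gives -14.8516; window check -0.8 ≤ -14.8516 < 0.8 is false → out

1, 3, 4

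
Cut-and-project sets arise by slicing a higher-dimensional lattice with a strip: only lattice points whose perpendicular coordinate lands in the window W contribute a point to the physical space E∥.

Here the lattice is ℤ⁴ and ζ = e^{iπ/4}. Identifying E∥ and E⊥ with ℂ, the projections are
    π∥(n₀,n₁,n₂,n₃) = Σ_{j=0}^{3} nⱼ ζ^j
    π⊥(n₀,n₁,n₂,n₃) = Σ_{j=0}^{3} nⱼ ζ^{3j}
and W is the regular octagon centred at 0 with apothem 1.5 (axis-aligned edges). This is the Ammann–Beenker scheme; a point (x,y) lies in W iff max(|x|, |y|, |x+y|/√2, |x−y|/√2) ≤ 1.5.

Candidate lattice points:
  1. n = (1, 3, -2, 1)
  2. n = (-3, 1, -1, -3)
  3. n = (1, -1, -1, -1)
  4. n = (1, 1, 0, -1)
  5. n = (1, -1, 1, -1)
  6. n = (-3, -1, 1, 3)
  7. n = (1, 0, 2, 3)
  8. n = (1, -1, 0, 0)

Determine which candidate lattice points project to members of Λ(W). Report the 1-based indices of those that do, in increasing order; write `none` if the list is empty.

3, 4, 6

With ζ = e^{iπ/4} the internal vectors are ζ^0,ζ^3,ζ^6,ζ^9.
#1 (1, 3, -2, 1): internal (-0.41421, 4.82843); octagon support 4.82843 vs apothem 1.5 → ∉ W
#2 (-3, 1, -1, -3): internal (-5.82843, -0.41421); octagon support 5.82843 vs apothem 1.5 → ∉ W
#3 (1, -1, -1, -1): internal (1.00000, -0.41421); octagon support 1.00000 vs apothem 1.5 → ∈ W
#4 (1, 1, 0, -1): internal (-0.41421, 0.00000); octagon support 0.41421 vs apothem 1.5 → ∈ W
#5 (1, -1, 1, -1): internal (1.00000, -2.41421); octagon support 2.41421 vs apothem 1.5 → ∉ W
#6 (-3, -1, 1, 3): internal (-0.17157, 0.41421); octagon support 0.41421 vs apothem 1.5 → ∈ W
#7 (1, 0, 2, 3): internal (3.12132, 0.12132); octagon support 3.12132 vs apothem 1.5 → ∉ W
#8 (1, -1, 0, 0): internal (1.70711, -0.70711); octagon support 1.70711 vs apothem 1.5 → ∉ W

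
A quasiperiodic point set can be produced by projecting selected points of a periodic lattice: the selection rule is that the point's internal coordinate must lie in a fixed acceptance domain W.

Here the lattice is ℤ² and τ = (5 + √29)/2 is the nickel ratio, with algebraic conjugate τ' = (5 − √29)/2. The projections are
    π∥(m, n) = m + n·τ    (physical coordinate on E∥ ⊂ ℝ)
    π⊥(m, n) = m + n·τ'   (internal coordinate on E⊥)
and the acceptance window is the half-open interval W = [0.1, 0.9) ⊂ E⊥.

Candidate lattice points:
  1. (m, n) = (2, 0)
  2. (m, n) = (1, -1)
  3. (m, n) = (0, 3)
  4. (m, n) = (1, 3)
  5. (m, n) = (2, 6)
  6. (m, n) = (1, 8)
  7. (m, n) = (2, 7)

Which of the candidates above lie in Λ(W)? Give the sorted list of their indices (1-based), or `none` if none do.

τ' = (5−√29)/2 ≈ -0.192582.
#1 (2,0): internal coord 2 + (0)·τ' = +2.000000; +2.000000 ∉ [0.1, 0.9) → out
#2 (1,-1): internal coord 1 + (-1)·τ' = +1.192582; +1.192582 ∉ [0.1, 0.9) → out
#3 (0,3): internal coord 0 + (3)·τ' = -0.577747; -0.577747 ∉ [0.1, 0.9) → out
#4 (1,3): internal coord 1 + (3)·τ' = +0.422253; +0.422253 ∈ [0.1, 0.9) → IN Λ
#5 (2,6): internal coord 2 + (6)·τ' = +0.844506; +0.844506 ∈ [0.1, 0.9) → IN Λ
#6 (1,8): internal coord 1 + (8)·τ' = -0.540659; -0.540659 ∉ [0.1, 0.9) → out
#7 (2,7): internal coord 2 + (7)·τ' = +0.651923; +0.651923 ∈ [0.1, 0.9) → IN Λ

4, 5, 7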